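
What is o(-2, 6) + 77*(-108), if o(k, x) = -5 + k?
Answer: -8323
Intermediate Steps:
o(-2, 6) + 77*(-108) = (-5 - 2) + 77*(-108) = -7 - 8316 = -8323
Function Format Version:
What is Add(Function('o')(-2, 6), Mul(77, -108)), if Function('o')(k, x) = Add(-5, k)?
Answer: -8323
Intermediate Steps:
Add(Function('o')(-2, 6), Mul(77, -108)) = Add(Add(-5, -2), Mul(77, -108)) = Add(-7, -8316) = -8323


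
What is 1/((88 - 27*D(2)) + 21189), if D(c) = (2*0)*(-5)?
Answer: 1/21277 ≈ 4.6999e-5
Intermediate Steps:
D(c) = 0 (D(c) = 0*(-5) = 0)
1/((88 - 27*D(2)) + 21189) = 1/((88 - 27*0) + 21189) = 1/((88 + 0) + 21189) = 1/(88 + 21189) = 1/21277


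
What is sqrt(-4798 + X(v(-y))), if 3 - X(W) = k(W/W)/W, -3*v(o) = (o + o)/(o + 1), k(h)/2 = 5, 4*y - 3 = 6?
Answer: 2*I*sqrt(10770)/3 ≈ 69.186*I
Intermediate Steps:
y = 9/4 (y = 3/4 + (1/4)*6 = 3/4 + 3/2 = 9/4 ≈ 2.2500)
k(h) = 10 (k(h) = 2*5 = 10)
v(o) = -2*o/(3*(1 + o)) (v(o) = -(o + o)/(3*(o + 1)) = -2*o/(3*(1 + o)))
X(W) = 3 - 10/W
sqrt(-4798 + X(v(-y))) = sqrt(-4798 + (3 - 10/((-2*(-1*9/4)/(3 + 3*(-1*9/4)))))) = sqrt(-4798 + (3 - 10/((-2*(-9/4)/(3 + 3*(-9/4)))))) = sqrt(-4798 + (3 - 10/((-2*(-9/4)/(3 - 27/4))))) = sqrt(-4798 + (3 - 10/((-2*(-9/4)/(-15/4))))) = sqrt(-4798 + (3 - 10/((-2*(-9/4)*(-4/15))))) = sqrt(-4798 + (3 - 10/(-6/5))) = sqrt(-4798 + (3 - 10*(-5/6))) = sqrt(-4798 + (3 + 25/3)) = sqrt(-4798 + 34/3) = sqrt(-14360/3) = 2*I*sqrt(10770)/3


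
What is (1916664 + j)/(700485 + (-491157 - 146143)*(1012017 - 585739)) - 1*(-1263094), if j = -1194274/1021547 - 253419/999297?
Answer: 23352483160902001789650969959/18488317703221170200799 ≈ 1.2631e+6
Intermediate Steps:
j = -484104614857/340276284153 (j = -1194274*1/1021547 - 253419*1/999297 = -1194274/1021547 - 84473/333099 = -484104614857/340276284153 ≈ -1.4227)
(1916664 + j)/(700485 + (-491157 - 146143)*(1012017 - 585739)) - 1*(-1263094) = (1916664 - 484104614857/340276284153)/(700485 + (-491157 - 146143)*(1012017 - 585739)) - 1*(-1263094) = 652194819785210735/(340276284153*(700485 - 637300*426278)) + 1263094 = 652194819785210735/(340276284153*(700485 - 271666969400)) + 1263094 = (652194819785210735/340276284153)/(-271666268915) + 1263094 = (652194819785210735/340276284153)*(-1/271666268915) + 1263094 = -130438963957042147/18488317703221170200799 + 1263094 = 23352483160902001789650969959/18488317703221170200799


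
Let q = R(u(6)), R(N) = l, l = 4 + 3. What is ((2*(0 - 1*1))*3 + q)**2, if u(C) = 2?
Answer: 1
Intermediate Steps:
l = 7
R(N) = 7
q = 7
((2*(0 - 1*1))*3 + q)**2 = ((2*(0 - 1*1))*3 + 7)**2 = ((2*(0 - 1))*3 + 7)**2 = ((2*(-1))*3 + 7)**2 = (-2*3 + 7)**2 = (-6 + 7)**2 = 1**2 = 1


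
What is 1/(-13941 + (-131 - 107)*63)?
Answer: -1/28935 ≈ -3.4560e-5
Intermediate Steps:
1/(-13941 + (-131 - 107)*63) = 1/(-13941 - 238*63) = 1/(-13941 - 14994) = 1/(-28935) = -1/28935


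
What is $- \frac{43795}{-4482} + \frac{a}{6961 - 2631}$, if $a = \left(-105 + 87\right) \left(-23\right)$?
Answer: $\frac{95743949}{9703530} \approx 9.8669$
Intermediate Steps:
$a = 414$ ($a = \left(-18\right) \left(-23\right) = 414$)
$- \frac{43795}{-4482} + \frac{a}{6961 - 2631} = - \frac{43795}{-4482} + \frac{414}{6961 - 2631} = \left(-43795\right) \left(- \frac{1}{4482}\right) + \frac{414}{4330} = \frac{43795}{4482} + 414 \cdot \frac{1}{4330} = \frac{43795}{4482} + \frac{207}{2165} = \frac{95743949}{9703530}$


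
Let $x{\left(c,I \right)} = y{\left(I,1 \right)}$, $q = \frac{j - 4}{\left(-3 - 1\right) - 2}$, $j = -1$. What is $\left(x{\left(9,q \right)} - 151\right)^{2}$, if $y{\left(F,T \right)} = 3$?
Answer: $21904$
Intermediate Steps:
$q = \frac{5}{6}$ ($q = \frac{-1 - 4}{\left(-3 - 1\right) - 2} = - \frac{5}{-4 - 2} = - \frac{5}{-6} = \left(-5\right) \left(- \frac{1}{6}\right) = \frac{5}{6} \approx 0.83333$)
$x{\left(c,I \right)} = 3$
$\left(x{\left(9,q \right)} - 151\right)^{2} = \left(3 - 151\right)^{2} = \left(-148\right)^{2} = 21904$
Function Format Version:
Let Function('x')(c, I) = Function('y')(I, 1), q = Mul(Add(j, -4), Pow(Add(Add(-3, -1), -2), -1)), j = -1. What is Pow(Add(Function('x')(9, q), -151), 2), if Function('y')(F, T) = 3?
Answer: 21904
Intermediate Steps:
q = Rational(5, 6) (q = Mul(Add(-1, -4), Pow(Add(Add(-3, -1), -2), -1)) = Mul(-5, Pow(Add(-4, -2), -1)) = Mul(-5, Pow(-6, -1)) = Mul(-5, Rational(-1, 6)) = Rational(5, 6) ≈ 0.83333)
Function('x')(c, I) = 3
Pow(Add(Function('x')(9, q), -151), 2) = Pow(Add(3, -151), 2) = Pow(-148, 2) = 21904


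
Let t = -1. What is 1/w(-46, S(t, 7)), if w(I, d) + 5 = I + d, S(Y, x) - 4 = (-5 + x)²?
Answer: -1/43 ≈ -0.023256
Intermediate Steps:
S(Y, x) = 4 + (-5 + x)²
w(I, d) = -5 + I + d (w(I, d) = -5 + (I + d) = -5 + I + d)
1/w(-46, S(t, 7)) = 1/(-5 - 46 + (4 + (-5 + 7)²)) = 1/(-5 - 46 + (4 + 2²)) = 1/(-5 - 46 + (4 + 4)) = 1/(-5 - 46 + 8) = 1/(-43) = -1/43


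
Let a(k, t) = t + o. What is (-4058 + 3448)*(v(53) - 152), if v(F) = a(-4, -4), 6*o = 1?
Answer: 285175/3 ≈ 95058.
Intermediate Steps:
o = ⅙ (o = (⅙)*1 = ⅙ ≈ 0.16667)
a(k, t) = ⅙ + t (a(k, t) = t + ⅙ = ⅙ + t)
v(F) = -23/6 (v(F) = ⅙ - 4 = -23/6)
(-4058 + 3448)*(v(53) - 152) = (-4058 + 3448)*(-23/6 - 152) = -610*(-935/6) = 285175/3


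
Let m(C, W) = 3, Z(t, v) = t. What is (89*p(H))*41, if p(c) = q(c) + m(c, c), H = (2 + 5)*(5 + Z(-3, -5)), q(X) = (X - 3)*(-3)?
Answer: -109470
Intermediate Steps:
q(X) = 9 - 3*X (q(X) = (-3 + X)*(-3) = 9 - 3*X)
H = 14 (H = (2 + 5)*(5 - 3) = 7*2 = 14)
p(c) = 12 - 3*c (p(c) = (9 - 3*c) + 3 = 12 - 3*c)
(89*p(H))*41 = (89*(12 - 3*14))*41 = (89*(12 - 42))*41 = (89*(-30))*41 = -2670*41 = -109470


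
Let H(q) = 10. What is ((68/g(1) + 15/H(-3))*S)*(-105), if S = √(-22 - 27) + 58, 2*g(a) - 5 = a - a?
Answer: -174783 - 42189*I/2 ≈ -1.7478e+5 - 21095.0*I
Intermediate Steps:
g(a) = 5/2 (g(a) = 5/2 + (a - a)/2 = 5/2 + (½)*0 = 5/2 + 0 = 5/2)
S = 58 + 7*I (S = √(-49) + 58 = 7*I + 58 = 58 + 7*I ≈ 58.0 + 7.0*I)
((68/g(1) + 15/H(-3))*S)*(-105) = ((68/(5/2) + 15/10)*(58 + 7*I))*(-105) = ((68*(⅖) + 15*(⅒))*(58 + 7*I))*(-105) = ((136/5 + 3/2)*(58 + 7*I))*(-105) = (287*(58 + 7*I)/10)*(-105) = (8323/5 + 2009*I/10)*(-105) = -174783 - 42189*I/2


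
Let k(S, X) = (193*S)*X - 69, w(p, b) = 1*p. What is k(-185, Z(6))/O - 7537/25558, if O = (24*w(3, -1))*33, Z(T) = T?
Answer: -101758551/1124552 ≈ -90.488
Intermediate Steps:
w(p, b) = p
k(S, X) = -69 + 193*S*X (k(S, X) = 193*S*X - 69 = -69 + 193*S*X)
O = 2376 (O = (24*3)*33 = 72*33 = 2376)
k(-185, Z(6))/O - 7537/25558 = (-69 + 193*(-185)*6)/2376 - 7537/25558 = (-69 - 214230)*(1/2376) - 7537*1/25558 = -214299*1/2376 - 7537/25558 = -7937/88 - 7537/25558 = -101758551/1124552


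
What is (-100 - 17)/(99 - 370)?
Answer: 117/271 ≈ 0.43173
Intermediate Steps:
(-100 - 17)/(99 - 370) = -117/(-271) = -117*(-1/271) = 117/271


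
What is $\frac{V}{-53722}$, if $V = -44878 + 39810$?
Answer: $\frac{2534}{26861} \approx 0.094337$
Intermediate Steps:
$V = -5068$
$\frac{V}{-53722} = - \frac{5068}{-53722} = \left(-5068\right) \left(- \frac{1}{53722}\right) = \frac{2534}{26861}$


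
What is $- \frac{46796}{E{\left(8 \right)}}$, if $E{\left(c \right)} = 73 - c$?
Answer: $- \frac{46796}{65} \approx -719.94$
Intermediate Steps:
$- \frac{46796}{E{\left(8 \right)}} = - \frac{46796}{73 - 8} = - \frac{46796}{65}$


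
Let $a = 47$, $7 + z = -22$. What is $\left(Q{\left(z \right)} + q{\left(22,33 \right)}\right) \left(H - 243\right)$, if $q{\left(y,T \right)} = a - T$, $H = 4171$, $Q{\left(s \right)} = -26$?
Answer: $-47136$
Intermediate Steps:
$z = -29$ ($z = -7 - 22 = -29$)
$q{\left(y,T \right)} = 47 - T$
$\left(Q{\left(z \right)} + q{\left(22,33 \right)}\right) \left(H - 243\right) = \left(-26 + \left(47 - 33\right)\right) \left(4171 - 243\right) = \left(-26 + \left(47 - 33\right)\right) 3928 = \left(-26 + 14\right) 3928 = \left(-12\right) 3928 = -47136$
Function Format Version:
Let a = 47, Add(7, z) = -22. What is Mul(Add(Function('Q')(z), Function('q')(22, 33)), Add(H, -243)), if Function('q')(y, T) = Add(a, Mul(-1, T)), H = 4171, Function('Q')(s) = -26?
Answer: -47136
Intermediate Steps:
z = -29 (z = Add(-7, -22) = -29)
Function('q')(y, T) = Add(47, Mul(-1, T))
Mul(Add(Function('Q')(z), Function('q')(22, 33)), Add(H, -243)) = Mul(Add(-26, Add(47, Mul(-1, 33))), Add(4171, -243)) = Mul(Add(-26, Add(47, -33)), 3928) = Mul(Add(-26, 14), 3928) = Mul(-12, 3928) = -47136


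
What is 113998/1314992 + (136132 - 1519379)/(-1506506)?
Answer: 8435158517/8394251432 ≈ 1.0049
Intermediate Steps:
113998/1314992 + (136132 - 1519379)/(-1506506) = 113998*(1/1314992) - 1383247*(-1/1506506) = 56999/657496 + 1383247/1506506 = 8435158517/8394251432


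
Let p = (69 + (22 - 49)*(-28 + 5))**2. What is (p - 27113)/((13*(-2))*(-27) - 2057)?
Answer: -448987/1355 ≈ -331.36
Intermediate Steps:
p = 476100 (p = (69 - 27*(-23))**2 = (69 + 621)**2 = 690**2 = 476100)
(p - 27113)/((13*(-2))*(-27) - 2057) = (476100 - 27113)/((13*(-2))*(-27) - 2057) = 448987/(-26*(-27) - 2057) = 448987/(702 - 2057) = 448987/(-1355) = 448987*(-1/1355) = -448987/1355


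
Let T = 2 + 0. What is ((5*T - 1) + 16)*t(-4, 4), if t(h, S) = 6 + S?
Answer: 250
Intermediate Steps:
T = 2
((5*T - 1) + 16)*t(-4, 4) = ((5*2 - 1) + 16)*(6 + 4) = ((10 - 1) + 16)*10 = (9 + 16)*10 = 25*10 = 250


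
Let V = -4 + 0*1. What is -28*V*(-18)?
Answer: -2016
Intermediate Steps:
V = -4 (V = -4 + 0 = -4)
-28*V*(-18) = -28*(-4)*(-18) = 112*(-18) = -2016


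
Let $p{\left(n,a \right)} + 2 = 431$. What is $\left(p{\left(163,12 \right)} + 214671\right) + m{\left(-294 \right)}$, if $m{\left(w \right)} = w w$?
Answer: $301536$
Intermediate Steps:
$m{\left(w \right)} = w^{2}$
$p{\left(n,a \right)} = 429$ ($p{\left(n,a \right)} = -2 + 431 = 429$)
$\left(p{\left(163,12 \right)} + 214671\right) + m{\left(-294 \right)} = \left(429 + 214671\right) + \left(-294\right)^{2} = 215100 + 86436 = 301536$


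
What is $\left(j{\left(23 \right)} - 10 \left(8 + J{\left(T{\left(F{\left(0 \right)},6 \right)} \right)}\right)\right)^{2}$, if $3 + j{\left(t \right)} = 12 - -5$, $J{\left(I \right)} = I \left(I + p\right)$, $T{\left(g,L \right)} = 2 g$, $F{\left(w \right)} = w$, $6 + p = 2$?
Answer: $4356$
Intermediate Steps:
$p = -4$ ($p = -6 + 2 = -4$)
$J{\left(I \right)} = I \left(-4 + I\right)$ ($J{\left(I \right)} = I \left(I - 4\right) = I \left(-4 + I\right)$)
$j{\left(t \right)} = 14$ ($j{\left(t \right)} = -3 + \left(12 - -5\right) = -3 + \left(12 + 5\right) = -3 + 17 = 14$)
$\left(j{\left(23 \right)} - 10 \left(8 + J{\left(T{\left(F{\left(0 \right)},6 \right)} \right)}\right)\right)^{2} = \left(14 - 10 \left(8 + 2 \cdot 0 \left(-4 + 2 \cdot 0\right)\right)\right)^{2} = \left(14 - 10 \left(8 + 0 \left(-4 + 0\right)\right)\right)^{2} = \left(14 - 10 \left(8 + 0 \left(-4\right)\right)\right)^{2} = \left(14 - 10 \left(8 + 0\right)\right)^{2} = \left(14 - 80\right)^{2} = \left(-66\right)^{2} = 4356$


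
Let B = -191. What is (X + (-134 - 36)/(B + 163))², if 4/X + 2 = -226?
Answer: 23338561/636804 ≈ 36.650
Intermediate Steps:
X = -1/57 (X = 4/(-2 - 226) = 4/(-228) = 4*(-1/228) = -1/57 ≈ -0.017544)
(X + (-134 - 36)/(B + 163))² = (-1/57 + (-134 - 36)/(-191 + 163))² = (-1/57 - 170/(-28))² = (-1/57 - 170*(-1/28))² = (-1/57 + 85/14)² = (4831/798)² = 23338561/636804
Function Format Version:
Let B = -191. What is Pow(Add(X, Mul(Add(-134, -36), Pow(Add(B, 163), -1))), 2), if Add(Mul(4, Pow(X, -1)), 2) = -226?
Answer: Rational(23338561, 636804) ≈ 36.650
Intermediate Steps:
X = Rational(-1, 57) (X = Mul(4, Pow(Add(-2, -226), -1)) = Mul(4, Pow(-228, -1)) = Mul(4, Rational(-1, 228)) = Rational(-1, 57) ≈ -0.017544)
Pow(Add(X, Mul(Add(-134, -36), Pow(Add(B, 163), -1))), 2) = Pow(Add(Rational(-1, 57), Mul(Add(-134, -36), Pow(Add(-191, 163), -1))), 2) = Pow(Add(Rational(-1, 57), Mul(-170, Pow(-28, -1))), 2) = Pow(Add(Rational(-1, 57), Mul(-170, Rational(-1, 28))), 2) = Pow(Add(Rational(-1, 57), Rational(85, 14)), 2) = Pow(Rational(4831, 798), 2) = Rational(23338561, 636804)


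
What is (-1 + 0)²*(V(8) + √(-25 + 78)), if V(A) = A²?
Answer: 64 + √53 ≈ 71.280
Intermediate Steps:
(-1 + 0)²*(V(8) + √(-25 + 78)) = (-1 + 0)²*(8² + √(-25 + 78)) = (-1)²*(64 + √53) = 1*(64 + √53) = 64 + √53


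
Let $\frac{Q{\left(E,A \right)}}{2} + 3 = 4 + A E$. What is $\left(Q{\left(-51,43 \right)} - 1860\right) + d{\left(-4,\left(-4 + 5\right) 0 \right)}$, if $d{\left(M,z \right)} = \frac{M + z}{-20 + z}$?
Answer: $- \frac{31219}{5} \approx -6243.8$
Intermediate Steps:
$Q{\left(E,A \right)} = 2 + 2 A E$ ($Q{\left(E,A \right)} = -6 + 2 \left(4 + A E\right) = -6 + \left(8 + 2 A E\right) = 2 + 2 A E$)
$d{\left(M,z \right)} = \frac{M + z}{-20 + z}$
$\left(Q{\left(-51,43 \right)} - 1860\right) + d{\left(-4,\left(-4 + 5\right) 0 \right)} = \left(\left(2 + 2 \cdot 43 \left(-51\right)\right) - 1860\right) + \frac{-4 + \left(-4 + 5\right) 0}{-20 + \left(-4 + 5\right) 0} = \left(\left(2 - 4386\right) - 1860\right) + \frac{-4 + 1 \cdot 0}{-20 + 1 \cdot 0} = \left(-4384 - 1860\right) + \frac{-4 + 0}{-20 + 0} = -6244 + \frac{1}{-20} \left(-4\right) = -6244 - - \frac{1}{5} = -6244 + \frac{1}{5} = - \frac{31219}{5}$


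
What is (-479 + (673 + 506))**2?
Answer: 490000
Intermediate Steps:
(-479 + (673 + 506))**2 = (-479 + 1179)**2 = 700**2 = 490000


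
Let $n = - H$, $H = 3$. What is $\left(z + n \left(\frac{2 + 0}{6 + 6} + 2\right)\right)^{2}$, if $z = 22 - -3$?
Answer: $\frac{1369}{4} \approx 342.25$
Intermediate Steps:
$n = -3$ ($n = \left(-1\right) 3 = -3$)
$z = 25$ ($z = 22 + \left(-3 + 6\right) = 22 + 3 = 25$)
$\left(z + n \left(\frac{2 + 0}{6 + 6} + 2\right)\right)^{2} = \left(25 - 3 \left(\frac{2 + 0}{6 + 6} + 2\right)\right)^{2} = \left(25 - 3 \left(\frac{2}{12} + 2\right)\right)^{2} = \left(25 - 3 \left(2 \cdot \frac{1}{12} + 2\right)\right)^{2} = \left(25 - 3 \left(\frac{1}{6} + 2\right)\right)^{2} = \left(25 - \frac{13}{2}\right)^{2} = \left(\frac{37}{2}\right)^{2} = \frac{1369}{4}$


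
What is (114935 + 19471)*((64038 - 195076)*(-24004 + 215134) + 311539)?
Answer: -3366195770182806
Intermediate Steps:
(114935 + 19471)*((64038 - 195076)*(-24004 + 215134) + 311539) = 134406*(-131038*191130 + 311539) = 134406*(-25045292940 + 311539) = 134406*(-25044981401) = -3366195770182806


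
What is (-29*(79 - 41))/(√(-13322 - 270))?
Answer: 551*I*√3398/3398 ≈ 9.4523*I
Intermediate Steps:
(-29*(79 - 41))/(√(-13322 - 270)) = (-29*38)/(√(-13592)) = -1102*(-I*√3398/6796) = -(-551)*I*√3398/3398 = 551*I*√3398/3398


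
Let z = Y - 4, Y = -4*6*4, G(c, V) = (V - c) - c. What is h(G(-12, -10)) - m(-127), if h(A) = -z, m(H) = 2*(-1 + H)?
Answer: 356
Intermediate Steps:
G(c, V) = V - 2*c
Y = -96 (Y = -24*4 = -96)
m(H) = -2 + 2*H
z = -100 (z = -96 - 4 = -100)
h(A) = 100 (h(A) = -1*(-100) = 100)
h(G(-12, -10)) - m(-127) = 100 - (-2 + 2*(-127)) = 100 - (-2 - 254) = 100 - 1*(-256) = 100 + 256 = 356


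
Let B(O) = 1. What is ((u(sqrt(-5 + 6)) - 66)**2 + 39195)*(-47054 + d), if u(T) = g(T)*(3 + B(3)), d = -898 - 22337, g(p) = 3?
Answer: -2959940079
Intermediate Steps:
d = -23235
u(T) = 12 (u(T) = 3*(3 + 1) = 3*4 = 12)
((u(sqrt(-5 + 6)) - 66)**2 + 39195)*(-47054 + d) = ((12 - 66)**2 + 39195)*(-47054 - 23235) = ((-54)**2 + 39195)*(-70289) = (2916 + 39195)*(-70289) = 42111*(-70289) = -2959940079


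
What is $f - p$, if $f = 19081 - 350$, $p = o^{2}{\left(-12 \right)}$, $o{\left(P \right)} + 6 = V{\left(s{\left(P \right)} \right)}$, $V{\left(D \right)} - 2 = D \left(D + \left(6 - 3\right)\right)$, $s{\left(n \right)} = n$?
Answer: $7915$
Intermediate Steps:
$V{\left(D \right)} = 2 + D \left(3 + D\right)$ ($V{\left(D \right)} = 2 + D \left(D + \left(6 - 3\right)\right) = 2 + D \left(D + 3\right) = 2 + D \left(3 + D\right)$)
$o{\left(P \right)} = -4 + P^{2} + 3 P$ ($o{\left(P \right)} = -6 + \left(2 + P^{2} + 3 P\right) = -4 + P^{2} + 3 P$)
$p = 10816$ ($p = \left(-4 + \left(-12\right)^{2} + 3 \left(-12\right)\right)^{2} = \left(-4 + 144 - 36\right)^{2} = 104^{2} = 10816$)
$f = 18731$
$f - p = 18731 - 10816 = 7915$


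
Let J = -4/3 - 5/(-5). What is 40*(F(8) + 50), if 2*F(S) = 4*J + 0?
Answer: 5920/3 ≈ 1973.3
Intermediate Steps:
J = -⅓ (J = -4*⅓ - 5*(-⅕) = -4/3 + 1 = -⅓ ≈ -0.33333)
F(S) = -⅔ (F(S) = (4*(-⅓) + 0)/2 = (-4/3 + 0)/2 = (½)*(-4/3) = -⅔)
40*(F(8) + 50) = 40*(-⅔ + 50) = 40*(148/3) = 5920/3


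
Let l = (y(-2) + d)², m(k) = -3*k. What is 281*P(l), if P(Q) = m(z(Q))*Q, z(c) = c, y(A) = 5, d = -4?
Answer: -843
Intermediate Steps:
l = 1 (l = (5 - 4)² = 1² = 1)
P(Q) = -3*Q² (P(Q) = (-3*Q)*Q = -3*Q²)
281*P(l) = 281*(-3*1²) = 281*(-3*1) = 281*(-3) = -843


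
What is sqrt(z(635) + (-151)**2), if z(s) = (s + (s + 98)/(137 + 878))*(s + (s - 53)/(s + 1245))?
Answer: sqrt(79267544009602)/13630 ≈ 653.21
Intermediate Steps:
z(s) = (14/145 + 1016*s/1015)*(s + (-53 + s)/(1245 + s)) (z(s) = (s + (98 + s)/1015)*(s + (-53 + s)/(1245 + s)) = (s + (98 + s)*(1/1015))*(s + (-53 + s)/(1245 + s)) = (s + (14/145 + s/1015))*(s + (-53 + s)/(1245 + s)) = (14/145 + 1016*s/1015)*(s + (-53 + s)/(1245 + s)))
sqrt(z(635) + (-151)**2) = sqrt(2*(-2597 + 508*635**3 + 34130*635 + 633017*635**2)/(1015*(1245 + 635)) + (-151)**2) = sqrt((2/1015)*(-2597 + 508*256047875 + 21672550 + 633017*403225)/1880 + 22801) = sqrt((2/1015)*(1/1880)*(-2597 + 130072320500 + 21672550 + 255248279825) + 22801) = sqrt((2/1015)*(1/1880)*385342270278 + 22801) = sqrt(27524447877/68150 + 22801) = sqrt(29078336027/68150) = sqrt(79267544009602)/13630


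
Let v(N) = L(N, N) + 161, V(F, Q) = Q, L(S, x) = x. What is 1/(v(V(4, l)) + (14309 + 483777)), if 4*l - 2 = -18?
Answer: 1/498243 ≈ 2.0071e-6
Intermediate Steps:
l = -4 (l = ½ + (¼)*(-18) = ½ - 9/2 = -4)
v(N) = 161 + N (v(N) = N + 161 = 161 + N)
1/(v(V(4, l)) + (14309 + 483777)) = 1/((161 - 4) + (14309 + 483777)) = 1/(157 + 498086) = 1/498243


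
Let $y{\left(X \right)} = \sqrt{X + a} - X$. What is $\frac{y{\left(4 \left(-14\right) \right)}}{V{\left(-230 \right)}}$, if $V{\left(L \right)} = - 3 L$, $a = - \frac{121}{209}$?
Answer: $\frac{28}{345} + \frac{i \sqrt{817}}{2622} \approx 0.081159 + 0.010901 i$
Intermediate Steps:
$a = - \frac{11}{19}$ ($a = \left(-121\right) \frac{1}{209} = - \frac{11}{19} \approx -0.57895$)
$y{\left(X \right)} = \sqrt{- \frac{11}{19} + X} - X$ ($y{\left(X \right)} = \sqrt{X - \frac{11}{19}} - X = \sqrt{- \frac{11}{19} + X} - X$)
$\frac{y{\left(4 \left(-14\right) \right)}}{V{\left(-230 \right)}} = \frac{- 4 \left(-14\right) + \frac{\sqrt{-209 + 361 \cdot 4 \left(-14\right)}}{19}}{\left(-3\right) \left(-230\right)} = \frac{\left(-1\right) \left(-56\right) + \frac{\sqrt{-209 + 361 \left(-56\right)}}{19}}{690} = \left(56 + \frac{\sqrt{-209 - 20216}}{19}\right) \frac{1}{690} = \left(56 + \frac{\sqrt{-20425}}{19}\right) \frac{1}{690} = \left(56 + \frac{5 i \sqrt{817}}{19}\right) \frac{1}{690} = \frac{28}{345} + \frac{i \sqrt{817}}{2622}$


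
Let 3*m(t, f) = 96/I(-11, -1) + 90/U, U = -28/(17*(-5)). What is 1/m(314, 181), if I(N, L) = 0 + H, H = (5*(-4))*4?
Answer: 70/6347 ≈ 0.011029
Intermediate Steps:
H = -80 (H = -20*4 = -80)
I(N, L) = -80 (I(N, L) = 0 - 80 = -80)
U = 28/85 (U = -28/(-85) = -28*(-1/85) = 28/85 ≈ 0.32941)
m(t, f) = 6347/70 (m(t, f) = (96/(-80) + 90/(28/85))/3 = (96*(-1/80) + 90*(85/28))/3 = (-6/5 + 3825/14)/3 = (⅓)*(19041/70) = 6347/70)
1/m(314, 181) = 1/(6347/70) = 70/6347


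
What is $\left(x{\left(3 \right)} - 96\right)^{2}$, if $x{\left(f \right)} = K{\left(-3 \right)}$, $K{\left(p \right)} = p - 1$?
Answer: $10000$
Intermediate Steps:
$K{\left(p \right)} = -1 + p$
$x{\left(f \right)} = -4$ ($x{\left(f \right)} = -1 - 3 = -4$)
$\left(x{\left(3 \right)} - 96\right)^{2} = \left(-4 - 96\right)^{2} = \left(-100\right)^{2} = 10000$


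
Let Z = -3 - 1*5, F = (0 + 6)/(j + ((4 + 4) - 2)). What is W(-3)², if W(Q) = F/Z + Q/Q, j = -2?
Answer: 169/256 ≈ 0.66016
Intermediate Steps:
F = 3/2 (F = (0 + 6)/(-2 + ((4 + 4) - 2)) = 6/(-2 + (8 - 2)) = 6/(-2 + 6) = 6/4 = 6*(¼) = 3/2 ≈ 1.5000)
Z = -8 (Z = -3 - 5 = -8)
W(Q) = 13/16 (W(Q) = (3/2)/(-8) + Q/Q = (3/2)*(-⅛) + 1 = -3/16 + 1 = 13/16)
W(-3)² = (13/16)² = 169/256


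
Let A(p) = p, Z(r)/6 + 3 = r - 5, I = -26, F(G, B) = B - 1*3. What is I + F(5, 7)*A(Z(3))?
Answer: -146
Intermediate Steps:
F(G, B) = -3 + B (F(G, B) = B - 3 = -3 + B)
Z(r) = -48 + 6*r (Z(r) = -18 + 6*(r - 5) = -18 + 6*(-5 + r) = -18 + (-30 + 6*r) = -48 + 6*r)
I + F(5, 7)*A(Z(3)) = -26 + (-3 + 7)*(-48 + 6*3) = -26 + 4*(-48 + 18) = -26 + 4*(-30) = -26 - 120 = -146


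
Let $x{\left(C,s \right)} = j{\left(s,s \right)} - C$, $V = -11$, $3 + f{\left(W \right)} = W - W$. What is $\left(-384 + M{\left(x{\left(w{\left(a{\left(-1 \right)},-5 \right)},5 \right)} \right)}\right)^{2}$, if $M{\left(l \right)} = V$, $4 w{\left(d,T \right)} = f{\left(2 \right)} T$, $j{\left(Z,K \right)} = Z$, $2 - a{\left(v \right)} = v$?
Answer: $156025$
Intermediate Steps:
$a{\left(v \right)} = 2 - v$
$f{\left(W \right)} = -3$ ($f{\left(W \right)} = -3 + \left(W - W\right) = -3 + 0 = -3$)
$w{\left(d,T \right)} = - \frac{3 T}{4}$ ($w{\left(d,T \right)} = \frac{\left(-3\right) T}{4} = - \frac{3 T}{4}$)
$x{\left(C,s \right)} = s - C$
$M{\left(l \right)} = -11$
$\left(-384 + M{\left(x{\left(w{\left(a{\left(-1 \right)},-5 \right)},5 \right)} \right)}\right)^{2} = \left(-384 - 11\right)^{2} = \left(-395\right)^{2} = 156025$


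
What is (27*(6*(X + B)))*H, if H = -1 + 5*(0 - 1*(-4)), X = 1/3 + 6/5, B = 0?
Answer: 23598/5 ≈ 4719.6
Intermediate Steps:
X = 23/15 (X = 1*(1/3) + 6*(1/5) = 1/3 + 6/5 = 23/15 ≈ 1.5333)
H = 19 (H = -1 + 5*(0 + 4) = -1 + 5*4 = -1 + 20 = 19)
(27*(6*(X + B)))*H = (27*(6*(23/15 + 0)))*19 = (27*(6*(23/15)))*19 = (27*(46/5))*19 = (1242/5)*19 = 23598/5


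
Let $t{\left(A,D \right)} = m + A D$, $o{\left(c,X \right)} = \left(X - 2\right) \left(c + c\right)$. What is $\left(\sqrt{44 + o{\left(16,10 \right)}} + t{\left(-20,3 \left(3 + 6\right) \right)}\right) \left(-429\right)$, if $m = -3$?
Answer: $232947 - 4290 \sqrt{3} \approx 2.2552 \cdot 10^{5}$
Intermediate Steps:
$o{\left(c,X \right)} = 2 c \left(-2 + X\right)$ ($o{\left(c,X \right)} = \left(-2 + X\right) 2 c = 2 c \left(-2 + X\right)$)
$t{\left(A,D \right)} = -3 + A D$
$\left(\sqrt{44 + o{\left(16,10 \right)}} + t{\left(-20,3 \left(3 + 6\right) \right)}\right) \left(-429\right) = \left(\sqrt{44 + 2 \cdot 16 \left(-2 + 10\right)} - \left(3 + 20 \cdot 3 \left(3 + 6\right)\right)\right) \left(-429\right) = \left(\sqrt{44 + 2 \cdot 16 \cdot 8} - \left(3 + 20 \cdot 3 \cdot 9\right)\right) \left(-429\right) = \left(\sqrt{44 + 256} - 543\right) \left(-429\right) = \left(\sqrt{300} - 543\right) \left(-429\right) = \left(10 \sqrt{3} - 543\right) \left(-429\right) = \left(-543 + 10 \sqrt{3}\right) \left(-429\right) = 232947 - 4290 \sqrt{3}$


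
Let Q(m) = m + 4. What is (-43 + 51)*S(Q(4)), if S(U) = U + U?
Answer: 128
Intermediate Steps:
Q(m) = 4 + m
S(U) = 2*U
(-43 + 51)*S(Q(4)) = (-43 + 51)*(2*(4 + 4)) = 8*(2*8) = 8*16 = 128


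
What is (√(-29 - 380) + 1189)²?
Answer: (1189 + I*√409)² ≈ 1.4133e+6 + 48092.0*I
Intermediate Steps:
(√(-29 - 380) + 1189)² = (√(-409) + 1189)² = (I*√409 + 1189)² = (1189 + I*√409)²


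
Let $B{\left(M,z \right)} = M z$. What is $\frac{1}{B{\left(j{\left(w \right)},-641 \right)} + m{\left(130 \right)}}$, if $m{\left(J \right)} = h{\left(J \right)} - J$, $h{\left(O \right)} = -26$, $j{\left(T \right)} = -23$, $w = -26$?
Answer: $\frac{1}{14587} \approx 6.8554 \cdot 10^{-5}$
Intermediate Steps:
$m{\left(J \right)} = -26 - J$
$\frac{1}{B{\left(j{\left(w \right)},-641 \right)} + m{\left(130 \right)}} = \frac{1}{\left(-23\right) \left(-641\right) - 156} = \frac{1}{14743 - 156} = \frac{1}{14587}$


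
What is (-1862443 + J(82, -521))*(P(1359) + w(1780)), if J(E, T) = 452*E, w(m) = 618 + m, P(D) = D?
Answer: -6857948903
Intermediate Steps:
(-1862443 + J(82, -521))*(P(1359) + w(1780)) = (-1862443 + 452*82)*(1359 + (618 + 1780)) = (-1862443 + 37064)*(1359 + 2398) = -1825379*3757 = -6857948903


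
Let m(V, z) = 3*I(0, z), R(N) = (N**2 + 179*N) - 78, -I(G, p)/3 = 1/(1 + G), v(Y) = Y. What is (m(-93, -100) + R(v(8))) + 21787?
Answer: 23196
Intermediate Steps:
I(G, p) = -3/(1 + G)
R(N) = -78 + N**2 + 179*N
m(V, z) = -9 (m(V, z) = 3*(-3/(1 + 0)) = 3*(-3/1) = 3*(-3*1) = 3*(-3) = -9)
(m(-93, -100) + R(v(8))) + 21787 = (-9 + (-78 + 8**2 + 179*8)) + 21787 = (-9 + (-78 + 64 + 1432)) + 21787 = (-9 + 1418) + 21787 = 1409 + 21787 = 23196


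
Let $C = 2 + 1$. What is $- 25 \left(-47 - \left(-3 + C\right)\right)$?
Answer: $1175$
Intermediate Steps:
$C = 3$
$- 25 \left(-47 - \left(-3 + C\right)\right) = - 25 \left(-47 + \left(3 - 3\right)\right) = - 25 \left(-47 + 0\right) = \left(-25\right) \left(-47\right) = 1175$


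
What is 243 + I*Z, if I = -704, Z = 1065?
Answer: -749517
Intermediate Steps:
243 + I*Z = 243 - 704*1065 = 243 - 749760 = -749517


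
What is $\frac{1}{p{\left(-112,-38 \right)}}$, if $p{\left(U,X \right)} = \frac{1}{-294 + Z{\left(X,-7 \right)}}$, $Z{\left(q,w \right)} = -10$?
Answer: $-304$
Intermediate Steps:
$p{\left(U,X \right)} = - \frac{1}{304}$ ($p{\left(U,X \right)} = \frac{1}{-294 - 10} = \frac{1}{-304} = - \frac{1}{304}$)
$\frac{1}{p{\left(-112,-38 \right)}} = \frac{1}{- \frac{1}{304}} = -304$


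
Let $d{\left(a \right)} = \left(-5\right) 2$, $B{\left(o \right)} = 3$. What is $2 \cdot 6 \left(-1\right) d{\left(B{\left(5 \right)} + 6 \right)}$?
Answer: $120$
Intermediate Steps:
$d{\left(a \right)} = -10$
$2 \cdot 6 \left(-1\right) d{\left(B{\left(5 \right)} + 6 \right)} = 2 \cdot 6 \left(-1\right) \left(-10\right) = 12 \left(-1\right) \left(-10\right) = \left(-12\right) \left(-10\right) = 120$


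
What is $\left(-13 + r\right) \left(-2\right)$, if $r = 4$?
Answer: $18$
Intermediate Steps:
$\left(-13 + r\right) \left(-2\right) = \left(-13 + 4\right) \left(-2\right) = \left(-9\right) \left(-2\right) = 18$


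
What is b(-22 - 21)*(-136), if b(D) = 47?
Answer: -6392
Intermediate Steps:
b(-22 - 21)*(-136) = 47*(-136) = -6392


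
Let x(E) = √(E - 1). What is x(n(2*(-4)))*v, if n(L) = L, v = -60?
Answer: -180*I ≈ -180.0*I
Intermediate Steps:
x(E) = √(-1 + E)
x(n(2*(-4)))*v = √(-1 + 2*(-4))*(-60) = √(-1 - 8)*(-60) = √(-9)*(-60) = (3*I)*(-60) = -180*I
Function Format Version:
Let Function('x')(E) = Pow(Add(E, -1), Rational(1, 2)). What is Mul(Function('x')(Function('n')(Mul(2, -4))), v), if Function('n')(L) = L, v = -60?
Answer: Mul(-180, I) ≈ Mul(-180.00, I)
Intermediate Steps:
Function('x')(E) = Pow(Add(-1, E), Rational(1, 2))
Mul(Function('x')(Function('n')(Mul(2, -4))), v) = Mul(Pow(Add(-1, Mul(2, -4)), Rational(1, 2)), -60) = Mul(Pow(Add(-1, -8), Rational(1, 2)), -60) = Mul(Pow(-9, Rational(1, 2)), -60) = Mul(Mul(3, I), -60) = Mul(-180, I)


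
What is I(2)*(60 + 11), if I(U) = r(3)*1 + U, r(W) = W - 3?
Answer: 142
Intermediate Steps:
r(W) = -3 + W
I(U) = U (I(U) = (-3 + 3)*1 + U = 0*1 + U = 0 + U = U)
I(2)*(60 + 11) = 2*(60 + 11) = 2*71 = 142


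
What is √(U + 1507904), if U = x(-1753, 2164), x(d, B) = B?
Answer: 2*√377517 ≈ 1228.8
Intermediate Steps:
U = 2164
√(U + 1507904) = √(2164 + 1507904) = √1510068 = 2*√377517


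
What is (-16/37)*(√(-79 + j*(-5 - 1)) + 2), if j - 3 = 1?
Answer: -32/37 - 16*I*√103/37 ≈ -0.86487 - 4.3887*I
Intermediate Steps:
j = 4 (j = 3 + 1 = 4)
(-16/37)*(√(-79 + j*(-5 - 1)) + 2) = (-16/37)*(√(-79 + 4*(-5 - 1)) + 2) = (-16*1/37)*(√(-79 + 4*(-6)) + 2) = -16*(√(-79 - 24) + 2)/37 = -16*(√(-103) + 2)/37 = -16*(I*√103 + 2)/37 = -16*(2 + I*√103)/37 = -32/37 - 16*I*√103/37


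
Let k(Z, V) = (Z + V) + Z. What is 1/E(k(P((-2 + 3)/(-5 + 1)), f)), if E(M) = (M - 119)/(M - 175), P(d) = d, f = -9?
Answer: 369/257 ≈ 1.4358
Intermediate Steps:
k(Z, V) = V + 2*Z (k(Z, V) = (V + Z) + Z = V + 2*Z)
E(M) = (-119 + M)/(-175 + M)
1/E(k(P((-2 + 3)/(-5 + 1)), f)) = 1/((-119 + (-9 + 2*((-2 + 3)/(-5 + 1))))/(-175 + (-9 + 2*((-2 + 3)/(-5 + 1))))) = 1/((-119 + (-9 + 2*(1/(-4))))/(-175 + (-9 + 2*(1/(-4))))) = 1/((-119 + (-9 + 2*(1*(-¼))))/(-175 + (-9 + 2*(1*(-¼))))) = 1/((-119 + (-9 + 2*(-¼)))/(-175 + (-9 + 2*(-¼)))) = 1/((-119 + (-9 - ½))/(-175 + (-9 - ½))) = 1/((-119 - 19/2)/(-175 - 19/2)) = 1/(-257/2/(-369/2)) = 1/(-2/369*(-257/2)) = 1/(257/369) = 369/257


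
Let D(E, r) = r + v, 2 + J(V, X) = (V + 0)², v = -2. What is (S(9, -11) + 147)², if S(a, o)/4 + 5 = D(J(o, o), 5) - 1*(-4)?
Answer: 24025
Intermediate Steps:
J(V, X) = -2 + V² (J(V, X) = -2 + (V + 0)² = -2 + V²)
D(E, r) = -2 + r (D(E, r) = r - 2 = -2 + r)
S(a, o) = 8 (S(a, o) = -20 + 4*((-2 + 5) - 1*(-4)) = -20 + 4*(3 + 4) = -20 + 4*7 = -20 + 28 = 8)
(S(9, -11) + 147)² = (8 + 147)² = 155² = 24025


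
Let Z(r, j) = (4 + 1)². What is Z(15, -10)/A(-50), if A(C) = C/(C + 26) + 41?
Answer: 300/517 ≈ 0.58027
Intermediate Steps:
Z(r, j) = 25 (Z(r, j) = 5² = 25)
A(C) = 41 + C/(26 + C) (A(C) = C/(26 + C) + 41 = 41 + C/(26 + C))
Z(15, -10)/A(-50) = 25/((2*(533 + 21*(-50))/(26 - 50))) = 25/((2*(533 - 1050)/(-24))) = 25/((2*(-1/24)*(-517))) = 25/(517/12) = 25*(12/517) = 300/517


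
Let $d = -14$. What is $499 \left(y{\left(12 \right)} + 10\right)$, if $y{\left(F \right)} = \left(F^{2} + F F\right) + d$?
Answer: $141716$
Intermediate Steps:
$y{\left(F \right)} = -14 + 2 F^{2}$ ($y{\left(F \right)} = \left(F^{2} + F F\right) - 14 = \left(F^{2} + F^{2}\right) - 14 = 2 F^{2} - 14 = -14 + 2 F^{2}$)
$499 \left(y{\left(12 \right)} + 10\right) = 499 \left(\left(-14 + 2 \cdot 12^{2}\right) + 10\right) = 499 \left(\left(-14 + 2 \cdot 144\right) + 10\right) = 499 \left(\left(-14 + 288\right) + 10\right) = 499 \left(274 + 10\right) = 499 \cdot 284 = 141716$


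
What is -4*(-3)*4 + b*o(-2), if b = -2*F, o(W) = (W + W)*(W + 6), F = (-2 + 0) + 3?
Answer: 80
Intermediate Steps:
F = 1 (F = -2 + 3 = 1)
o(W) = 2*W*(6 + W) (o(W) = (2*W)*(6 + W) = 2*W*(6 + W))
b = -2 (b = -2*1 = -2)
-4*(-3)*4 + b*o(-2) = -4*(-3)*4 - 4*(-2)*(6 - 2) = 12*4 - 4*(-2)*4 = 48 - 2*(-16) = 48 + 32 = 80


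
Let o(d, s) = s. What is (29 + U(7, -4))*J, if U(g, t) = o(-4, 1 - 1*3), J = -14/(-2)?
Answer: 189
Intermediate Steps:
J = 7 (J = -14*(-½) = 7)
U(g, t) = -2 (U(g, t) = 1 - 1*3 = 1 - 3 = -2)
(29 + U(7, -4))*J = (29 - 2)*7 = 27*7 = 189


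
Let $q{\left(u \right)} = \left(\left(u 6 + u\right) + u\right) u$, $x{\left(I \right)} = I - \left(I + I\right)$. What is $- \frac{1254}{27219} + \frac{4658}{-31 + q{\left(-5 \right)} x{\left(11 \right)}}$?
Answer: $- \frac{43194592}{20241863} \approx -2.1339$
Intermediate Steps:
$x{\left(I \right)} = - I$ ($x{\left(I \right)} = I - 2 I = - I$)
$q{\left(u \right)} = 8 u^{2}$ ($q{\left(u \right)} = \left(\left(6 u + u\right) + u\right) u = \left(7 u + u\right) u = 8 u u = 8 u^{2}$)
$- \frac{1254}{27219} + \frac{4658}{-31 + q{\left(-5 \right)} x{\left(11 \right)}} = - \frac{1254}{27219} + \frac{4658}{-31 + 8 \left(-5\right)^{2} \left(\left(-1\right) 11\right)} = \left(-1254\right) \frac{1}{27219} + \frac{4658}{-31 + 8 \cdot 25 \left(-11\right)} = - \frac{418}{9073} + \frac{4658}{-31 + 200 \left(-11\right)} = - \frac{418}{9073} + \frac{4658}{-31 - 2200} = - \frac{418}{9073} + \frac{4658}{-2231} = - \frac{418}{9073} + 4658 \left(- \frac{1}{2231}\right) = - \frac{418}{9073} - \frac{4658}{2231} = - \frac{43194592}{20241863}$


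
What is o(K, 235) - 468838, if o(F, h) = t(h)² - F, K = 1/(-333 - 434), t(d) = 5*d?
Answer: 699340630/767 ≈ 9.1179e+5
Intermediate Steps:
K = -1/767 (K = 1/(-767) = -1/767 ≈ -0.0013038)
o(F, h) = -F + 25*h² (o(F, h) = (5*h)² - F = 25*h² - F = -F + 25*h²)
o(K, 235) - 468838 = (-1*(-1/767) + 25*235²) - 468838 = (1/767 + 25*55225) - 468838 = (1/767 + 1380625) - 468838 = 1058939376/767 - 468838 = 699340630/767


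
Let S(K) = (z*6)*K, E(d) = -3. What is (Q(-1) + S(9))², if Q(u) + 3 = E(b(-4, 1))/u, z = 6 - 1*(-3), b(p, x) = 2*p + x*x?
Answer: 236196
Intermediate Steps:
b(p, x) = x² + 2*p (b(p, x) = 2*p + x² = x² + 2*p)
z = 9 (z = 6 + 3 = 9)
Q(u) = -3 - 3/u
S(K) = 54*K (S(K) = (9*6)*K = 54*K)
(Q(-1) + S(9))² = ((-3 - 3/(-1)) + 54*9)² = ((-3 - 3*(-1)) + 486)² = ((-3 + 3) + 486)² = (0 + 486)² = 486² = 236196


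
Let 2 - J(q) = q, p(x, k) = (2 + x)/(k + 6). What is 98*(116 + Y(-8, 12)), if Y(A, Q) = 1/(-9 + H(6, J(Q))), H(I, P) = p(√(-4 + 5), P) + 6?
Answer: 170128/15 ≈ 11342.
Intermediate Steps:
p(x, k) = (2 + x)/(6 + k)
J(q) = 2 - q
H(I, P) = 6 + 3/(6 + P) (H(I, P) = (2 + √(-4 + 5))/(6 + P) + 6 = (2 + √1)/(6 + P) + 6 = (2 + 1)/(6 + P) + 6 = 3/(6 + P) + 6 = 6 + 3/(6 + P))
Y(A, Q) = 1/(-9 + 3*(17 - 2*Q)/(8 - Q)) (Y(A, Q) = 1/(-9 + 3*(13 + 2*(2 - Q))/(6 + (2 - Q))) = 1/(-9 + 3*(13 + (4 - 2*Q))/(8 - Q)) = 1/(-9 + 3*(17 - 2*Q)/(8 - Q)))
98*(116 + Y(-8, 12)) = 98*(116 + (-8 + 12)/(3*(7 - 1*12))) = 98*(116 + (⅓)*4/(7 - 12)) = 98*(116 + (⅓)*4/(-5)) = 98*(116 + (⅓)*(-⅕)*4) = 98*(116 - 4/15) = 98*(1736/15) = 170128/15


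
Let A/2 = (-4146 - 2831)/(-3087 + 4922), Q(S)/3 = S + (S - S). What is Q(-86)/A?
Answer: 236715/6977 ≈ 33.928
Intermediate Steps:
Q(S) = 3*S (Q(S) = 3*(S + (S - S)) = 3*(S + 0) = 3*S)
A = -13954/1835 (A = 2*((-4146 - 2831)/(-3087 + 4922)) = 2*(-6977/1835) = -13954/1835 ≈ -7.6044)
Q(-86)/A = (3*(-86))/(-13954/1835) = -258*(-1835/13954) = 236715/6977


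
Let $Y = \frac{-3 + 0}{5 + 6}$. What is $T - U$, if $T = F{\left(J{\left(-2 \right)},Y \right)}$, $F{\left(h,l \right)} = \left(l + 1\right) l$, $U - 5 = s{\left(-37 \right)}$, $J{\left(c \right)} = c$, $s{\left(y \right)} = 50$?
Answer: $- \frac{6679}{121} \approx -55.198$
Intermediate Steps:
$Y = - \frac{3}{11} \approx -0.27273$
$U = 55$ ($U = 5 + 50 = 55$)
$F{\left(h,l \right)} = l \left(1 + l\right)$ ($F{\left(h,l \right)} = \left(1 + l\right) l = l \left(1 + l\right)$)
$T = - \frac{24}{121}$ ($T = - \frac{3 \left(1 - \frac{3}{11}\right)}{11} = \left(- \frac{3}{11}\right) \frac{8}{11} = - \frac{24}{121} \approx -0.19835$)
$T - U = - \frac{24}{121} - 55 = - \frac{6679}{121}$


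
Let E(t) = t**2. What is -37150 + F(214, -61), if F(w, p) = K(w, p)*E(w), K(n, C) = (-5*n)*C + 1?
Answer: 2989113566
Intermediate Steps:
K(n, C) = 1 - 5*C*n (K(n, C) = -5*C*n + 1 = 1 - 5*C*n)
F(w, p) = w**2*(1 - 5*p*w) (F(w, p) = (1 - 5*p*w)*w**2 = w**2*(1 - 5*p*w))
-37150 + F(214, -61) = -37150 + 214**2*(1 - 5*(-61)*214) = -37150 + 45796*(1 + 65270) = -37150 + 45796*65271 = -37150 + 2989150716 = 2989113566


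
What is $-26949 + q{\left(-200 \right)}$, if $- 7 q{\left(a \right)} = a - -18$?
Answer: $-26923$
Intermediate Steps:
$q{\left(a \right)} = - \frac{18}{7} - \frac{a}{7}$ ($q{\left(a \right)} = - \frac{a - -18}{7} = - \frac{a + 18}{7} = - \frac{18 + a}{7} = - \frac{18}{7} - \frac{a}{7}$)
$-26949 + q{\left(-200 \right)} = -26949 - -26 = -26949 + \left(- \frac{18}{7} + \frac{200}{7}\right) = -26949 + 26 = -26923$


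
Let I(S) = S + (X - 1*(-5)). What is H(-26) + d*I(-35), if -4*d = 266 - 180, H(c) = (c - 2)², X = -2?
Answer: 1472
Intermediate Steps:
H(c) = (-2 + c)²
d = -43/2 (d = -(266 - 180)/4 = -¼*86 = -43/2 ≈ -21.500)
I(S) = 3 + S (I(S) = S + (-2 - 1*(-5)) = S + (-2 + 5) = S + 3 = 3 + S)
H(-26) + d*I(-35) = (-2 - 26)² - 43*(3 - 35)/2 = (-28)² - 43/2*(-32) = 784 + 688 = 1472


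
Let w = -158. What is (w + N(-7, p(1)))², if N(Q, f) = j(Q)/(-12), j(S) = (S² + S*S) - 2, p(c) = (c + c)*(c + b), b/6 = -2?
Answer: 27556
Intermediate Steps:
b = -12 (b = 6*(-2) = -12)
p(c) = 2*c*(-12 + c) (p(c) = (c + c)*(c - 12) = (2*c)*(-12 + c) = 2*c*(-12 + c))
j(S) = -2 + 2*S² (j(S) = (S² + S²) - 2 = 2*S² - 2 = -2 + 2*S²)
N(Q, f) = ⅙ - Q²/6 (N(Q, f) = (-2 + 2*Q²)/(-12) = (-2 + 2*Q²)*(-1/12) = ⅙ - Q²/6)
(w + N(-7, p(1)))² = (-158 + (⅙ - ⅙*(-7)²))² = (-158 + (⅙ - ⅙*49))² = (-158 + (⅙ - 49/6))² = (-158 - 8)² = (-166)² = 27556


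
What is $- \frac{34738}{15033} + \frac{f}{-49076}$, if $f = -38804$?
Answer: $- \frac{280365389}{184439877} \approx -1.5201$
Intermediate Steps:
$- \frac{34738}{15033} + \frac{f}{-49076} = - \frac{34738}{15033} - \frac{38804}{-49076} = \left(-34738\right) \frac{1}{15033} - - \frac{9701}{12269} = - \frac{34738}{15033} + \frac{9701}{12269} = - \frac{280365389}{184439877}$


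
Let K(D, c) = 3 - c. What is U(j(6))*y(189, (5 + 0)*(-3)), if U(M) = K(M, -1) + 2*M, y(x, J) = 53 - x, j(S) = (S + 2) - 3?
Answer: -1904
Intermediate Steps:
j(S) = -1 + S (j(S) = (2 + S) - 3 = -1 + S)
U(M) = 4 + 2*M (U(M) = (3 - 1*(-1)) + 2*M = (3 + 1) + 2*M = 4 + 2*M)
U(j(6))*y(189, (5 + 0)*(-3)) = (4 + 2*(-1 + 6))*(53 - 1*189) = (4 + 2*5)*(53 - 189) = (4 + 10)*(-136) = 14*(-136) = -1904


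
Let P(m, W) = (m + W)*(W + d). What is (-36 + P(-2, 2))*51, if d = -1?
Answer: -1836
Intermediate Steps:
P(m, W) = (-1 + W)*(W + m) (P(m, W) = (m + W)*(W - 1) = (W + m)*(-1 + W) = (-1 + W)*(W + m))
(-36 + P(-2, 2))*51 = (-36 + (2² - 1*2 - 1*(-2) + 2*(-2)))*51 = (-36 + (4 - 2 + 2 - 4))*51 = (-36 + 0)*51 = -36*51 = -1836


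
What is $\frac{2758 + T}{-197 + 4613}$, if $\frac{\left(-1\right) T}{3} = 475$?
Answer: $\frac{1333}{4416} \approx 0.30186$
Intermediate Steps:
$T = -1425$ ($T = \left(-3\right) 475 = -1425$)
$\frac{2758 + T}{-197 + 4613} = \frac{2758 - 1425}{-197 + 4613} = \frac{1333}{4416}$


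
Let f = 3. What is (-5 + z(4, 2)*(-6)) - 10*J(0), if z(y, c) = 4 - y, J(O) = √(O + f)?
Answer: -5 - 10*√3 ≈ -22.320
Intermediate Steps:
J(O) = √(3 + O) (J(O) = √(O + 3) = √(3 + O))
(-5 + z(4, 2)*(-6)) - 10*J(0) = (-5 + (4 - 1*4)*(-6)) - 10*√(3 + 0) = (-5 + (4 - 4)*(-6)) - 10*√3 = (-5 + 0*(-6)) - 10*√3 = (-5 + 0) - 10*√3 = -5 - 10*√3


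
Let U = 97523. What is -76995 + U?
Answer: 20528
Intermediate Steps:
-76995 + U = -76995 + 97523 = 20528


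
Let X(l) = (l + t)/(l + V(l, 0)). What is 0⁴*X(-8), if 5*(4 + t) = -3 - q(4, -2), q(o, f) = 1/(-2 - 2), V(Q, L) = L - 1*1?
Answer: 0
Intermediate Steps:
V(Q, L) = -1 + L (V(Q, L) = L - 1 = -1 + L)
q(o, f) = -¼ (q(o, f) = 1/(-4) = -¼)
t = -91/20 (t = -4 + (-3 - 1*(-¼))/5 = -4 + (-3 + ¼)/5 = -4 + (⅕)*(-11/4) = -4 - 11/20 = -91/20 ≈ -4.5500)
X(l) = (-91/20 + l)/(-1 + l) (X(l) = (l - 91/20)/(l + (-1 + 0)) = (-91/20 + l)/(l - 1) = (-91/20 + l)/(-1 + l))
0⁴*X(-8) = 0⁴*((-91/20 - 8)/(-1 - 8)) = 0*(-251/20/(-9)) = 0*(-⅑*(-251/20)) = 0*(251/180) = 0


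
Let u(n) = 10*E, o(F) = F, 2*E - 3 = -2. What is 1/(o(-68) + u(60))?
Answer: -1/63 ≈ -0.015873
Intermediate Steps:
E = 1/2 (E = 3/2 + (1/2)*(-2) = 3/2 - 1 = 1/2 ≈ 0.50000)
u(n) = 5 (u(n) = 10*(1/2) = 5)
1/(o(-68) + u(60)) = 1/(-68 + 5) = 1/(-63) = -1/63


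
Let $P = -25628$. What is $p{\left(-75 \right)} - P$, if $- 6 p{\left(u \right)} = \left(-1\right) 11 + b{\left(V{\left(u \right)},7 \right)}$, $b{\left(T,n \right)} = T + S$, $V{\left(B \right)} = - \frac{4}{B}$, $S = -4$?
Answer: $\frac{11533721}{450} \approx 25631.0$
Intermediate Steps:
$b{\left(T,n \right)} = -4 + T$ ($b{\left(T,n \right)} = T - 4 = -4 + T$)
$p{\left(u \right)} = \frac{5}{2} + \frac{2}{3 u}$ ($p{\left(u \right)} = - \frac{\left(-1\right) 11 - \left(4 + \frac{4}{u}\right)}{6} = - \frac{-11 - \left(4 + \frac{4}{u}\right)}{6} = - \frac{-15 - \frac{4}{u}}{6} = \frac{5}{2} + \frac{2}{3 u}$)
$p{\left(-75 \right)} - P = \frac{4 + 15 \left(-75\right)}{6 \left(-75\right)} - -25628 = \frac{1}{6} \left(- \frac{1}{75}\right) \left(4 - 1125\right) + 25628 = \frac{1}{6} \left(- \frac{1}{75}\right) \left(-1121\right) + 25628 = \frac{1121}{450} + 25628 = \frac{11533721}{450}$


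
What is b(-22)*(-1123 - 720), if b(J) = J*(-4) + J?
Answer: -121638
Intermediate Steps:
b(J) = -3*J (b(J) = -4*J + J = -3*J)
b(-22)*(-1123 - 720) = (-3*(-22))*(-1123 - 720) = 66*(-1843) = -121638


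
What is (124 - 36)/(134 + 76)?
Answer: 44/105 ≈ 0.41905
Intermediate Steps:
(124 - 36)/(134 + 76) = 88/210 = 88*(1/210) = 44/105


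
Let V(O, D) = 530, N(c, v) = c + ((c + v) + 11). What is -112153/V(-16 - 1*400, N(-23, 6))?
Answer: -112153/530 ≈ -211.61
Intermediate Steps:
N(c, v) = 11 + v + 2*c (N(c, v) = c + (11 + c + v) = 11 + v + 2*c)
-112153/V(-16 - 1*400, N(-23, 6)) = -112153/530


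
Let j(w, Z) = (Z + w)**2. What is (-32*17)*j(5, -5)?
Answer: 0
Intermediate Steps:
(-32*17)*j(5, -5) = (-32*17)*(-5 + 5)**2 = -544*0**2 = -544*0 = 0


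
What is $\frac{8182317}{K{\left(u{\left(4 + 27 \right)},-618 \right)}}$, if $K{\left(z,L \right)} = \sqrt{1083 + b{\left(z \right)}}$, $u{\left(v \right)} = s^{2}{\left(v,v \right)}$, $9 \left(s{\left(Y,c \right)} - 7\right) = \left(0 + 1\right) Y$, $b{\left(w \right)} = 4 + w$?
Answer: $\frac{73640853 \sqrt{96883}}{96883} \approx 2.3659 \cdot 10^{5}$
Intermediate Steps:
$s{\left(Y,c \right)} = 7 + \frac{Y}{9}$ ($s{\left(Y,c \right)} = 7 + \frac{\left(0 + 1\right) Y}{9} = 7 + \frac{1 Y}{9} = 7 + \frac{Y}{9}$)
$u{\left(v \right)} = \left(7 + \frac{v}{9}\right)^{2}$
$K{\left(z,L \right)} = \sqrt{1087 + z}$ ($K{\left(z,L \right)} = \sqrt{1083 + \left(4 + z\right)} = \sqrt{1087 + z}$)
$\frac{8182317}{K{\left(u{\left(4 + 27 \right)},-618 \right)}} = \frac{8182317}{\sqrt{1087 + \frac{\left(63 + \left(4 + 27\right)\right)^{2}}{81}}} = \frac{8182317}{\sqrt{1087 + \frac{\left(63 + 31\right)^{2}}{81}}} = \frac{8182317}{\sqrt{1087 + \frac{94^{2}}{81}}} = \frac{8182317}{\sqrt{1087 + \frac{1}{81} \cdot 8836}} = \frac{8182317}{\sqrt{1087 + \frac{8836}{81}}} = \frac{8182317}{\sqrt{\frac{96883}{81}}} = \frac{8182317}{\frac{1}{9} \sqrt{96883}} = 8182317 \frac{9 \sqrt{96883}}{96883} = \frac{73640853 \sqrt{96883}}{96883}$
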